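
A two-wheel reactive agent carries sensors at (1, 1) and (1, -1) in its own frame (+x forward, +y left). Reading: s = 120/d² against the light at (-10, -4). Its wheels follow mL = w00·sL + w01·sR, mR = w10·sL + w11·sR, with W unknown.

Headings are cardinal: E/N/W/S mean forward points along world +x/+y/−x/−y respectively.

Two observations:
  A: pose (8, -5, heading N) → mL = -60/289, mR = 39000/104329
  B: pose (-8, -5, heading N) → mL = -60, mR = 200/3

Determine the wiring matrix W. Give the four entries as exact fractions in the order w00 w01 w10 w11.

-1/2 0 1/2 1/2

obs A: pose=(8,-5,N) → sL=120/289, sR=120/361, mL=-60/289, mR=39000/104329
obs B: pose=(-8,-5,N) → sL=120, sR=40/3, mL=-60, mR=200/3
sensor matrix S = [[120/289, 120/361], [120, 40/3]]; det S = -3584000/104329
solve [mL_A; mL_B] = S·[w00; w01] and [mR_A; mR_B] = S·[w10; w11]:
  w00 = -1/2, w01 = 0, w10 = 1/2, w11 = 1/2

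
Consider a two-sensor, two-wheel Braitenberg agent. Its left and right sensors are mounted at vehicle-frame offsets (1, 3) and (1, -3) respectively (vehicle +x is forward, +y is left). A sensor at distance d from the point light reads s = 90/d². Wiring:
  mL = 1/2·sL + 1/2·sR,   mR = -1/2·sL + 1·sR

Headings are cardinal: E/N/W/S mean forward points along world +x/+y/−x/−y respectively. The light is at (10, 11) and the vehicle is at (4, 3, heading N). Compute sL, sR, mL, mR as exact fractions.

9/13 45/29 423/377 909/754

left sensor world pos  = (1, 4); dL² = 130
right sensor world pos = (7, 4); dR² = 58
sL = 90/130 = 9/13
sR = 90/58 = 45/29
mL = 1/2·sL + 1/2·sR = 423/377
mR = -1/2·sL + 1·sR = 909/754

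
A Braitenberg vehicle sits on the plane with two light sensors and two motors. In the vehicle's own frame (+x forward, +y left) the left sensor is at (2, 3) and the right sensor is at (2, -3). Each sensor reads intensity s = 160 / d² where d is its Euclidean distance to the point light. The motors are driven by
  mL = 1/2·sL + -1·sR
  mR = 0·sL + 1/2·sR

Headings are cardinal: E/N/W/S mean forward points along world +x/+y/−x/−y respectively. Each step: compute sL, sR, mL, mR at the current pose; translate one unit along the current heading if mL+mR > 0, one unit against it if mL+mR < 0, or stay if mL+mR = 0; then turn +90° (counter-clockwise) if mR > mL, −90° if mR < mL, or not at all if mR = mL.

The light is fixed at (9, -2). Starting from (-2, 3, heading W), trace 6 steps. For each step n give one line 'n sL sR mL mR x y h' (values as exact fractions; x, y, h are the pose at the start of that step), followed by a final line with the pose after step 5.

n=0: pose=(-2,3,W); sL=160/173, sR=160/233; mL=-9040/40309, mR=80/233; mL+mR=4800/40309 → advance +1; mR−mL=22880/40309 → turn +1·90°
n=1: pose=(-3,3,S); sL=16/9, sR=80/117; mL=8/39, mR=40/117; mL+mR=64/117 → advance +1; mR−mL=16/117 → turn +1·90°
n=2: pose=(-3,2,E); sL=160/149, sR=160/101; mL=-15760/15049, mR=80/101; mL+mR=-3840/15049 → advance -1; mR−mL=27680/15049 → turn +1·90°
n=3: pose=(-4,2,N); sL=40/73, sR=20/17; mL=-1120/1241, mR=10/17; mL+mR=-390/1241 → advance -1; mR−mL=1850/1241 → turn +1·90°
n=4: pose=(-4,1,W); sL=32/45, sR=160/261; mL=-112/435, mR=80/261; mL+mR=64/1305 → advance +1; mR−mL=736/1305 → turn +1·90°
n=5: pose=(-5,1,S); sL=80/61, sR=16/29; mL=184/1769, mR=8/29; mL+mR=672/1769 → advance +1; mR−mL=304/1769 → turn +1·90°

0 160/173 160/233 -9040/40309 80/233 -2 3 W
1 16/9 80/117 8/39 40/117 -3 3 S
2 160/149 160/101 -15760/15049 80/101 -3 2 E
3 40/73 20/17 -1120/1241 10/17 -4 2 N
4 32/45 160/261 -112/435 80/261 -4 1 W
5 80/61 16/29 184/1769 8/29 -5 1 S
final -5 0 E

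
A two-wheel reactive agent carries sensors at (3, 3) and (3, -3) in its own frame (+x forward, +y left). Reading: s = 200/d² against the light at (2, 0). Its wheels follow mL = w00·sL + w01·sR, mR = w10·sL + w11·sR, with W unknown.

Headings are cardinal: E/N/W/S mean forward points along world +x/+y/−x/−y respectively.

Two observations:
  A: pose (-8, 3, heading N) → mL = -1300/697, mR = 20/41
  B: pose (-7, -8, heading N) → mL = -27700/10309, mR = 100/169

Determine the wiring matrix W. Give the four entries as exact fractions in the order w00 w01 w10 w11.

1/2 -1 1/2 0

obs A: pose=(-8,3,N) → sL=40/41, sR=40/17, mL=-1300/697, mR=20/41
obs B: pose=(-7,-8,N) → sL=200/169, sR=200/61, mL=-27700/10309, mR=100/169
sensor matrix S = [[40/41, 40/17], [200/169, 200/61]]; det S = 2976000/7185373
solve [mL_A; mL_B] = S·[w00; w01] and [mR_A; mR_B] = S·[w10; w11]:
  w00 = 1/2, w01 = -1, w10 = 1/2, w11 = 0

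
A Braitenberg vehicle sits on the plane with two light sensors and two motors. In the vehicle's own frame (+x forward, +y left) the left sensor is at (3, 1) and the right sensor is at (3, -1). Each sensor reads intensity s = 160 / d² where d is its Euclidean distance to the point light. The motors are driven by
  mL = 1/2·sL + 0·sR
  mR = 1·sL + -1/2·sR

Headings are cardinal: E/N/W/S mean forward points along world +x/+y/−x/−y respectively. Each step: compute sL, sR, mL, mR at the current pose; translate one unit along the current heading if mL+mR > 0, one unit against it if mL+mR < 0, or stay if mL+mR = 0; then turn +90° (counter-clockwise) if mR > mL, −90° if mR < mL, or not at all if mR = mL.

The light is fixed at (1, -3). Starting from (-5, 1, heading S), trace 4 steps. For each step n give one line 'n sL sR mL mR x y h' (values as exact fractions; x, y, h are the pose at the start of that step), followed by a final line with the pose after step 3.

0 80/13 16/5 40/13 296/65 -5 1 S
1 32/5 160/13 16/5 16/65 -5 0 E
2 10 40/9 5 70/9 -4 0 S
3 160/13 32 80/13 -48/13 -4 -1 E
final -3 -1 S

n=0: pose=(-5,1,S); sL=80/13, sR=16/5; mL=40/13, mR=296/65; mL+mR=496/65 → advance +1; mR−mL=96/65 → turn +1·90°
n=1: pose=(-5,0,E); sL=32/5, sR=160/13; mL=16/5, mR=16/65; mL+mR=224/65 → advance +1; mR−mL=-192/65 → turn -1·90°
n=2: pose=(-4,0,S); sL=10, sR=40/9; mL=5, mR=70/9; mL+mR=115/9 → advance +1; mR−mL=25/9 → turn +1·90°
n=3: pose=(-4,-1,E); sL=160/13, sR=32; mL=80/13, mR=-48/13; mL+mR=32/13 → advance +1; mR−mL=-128/13 → turn -1·90°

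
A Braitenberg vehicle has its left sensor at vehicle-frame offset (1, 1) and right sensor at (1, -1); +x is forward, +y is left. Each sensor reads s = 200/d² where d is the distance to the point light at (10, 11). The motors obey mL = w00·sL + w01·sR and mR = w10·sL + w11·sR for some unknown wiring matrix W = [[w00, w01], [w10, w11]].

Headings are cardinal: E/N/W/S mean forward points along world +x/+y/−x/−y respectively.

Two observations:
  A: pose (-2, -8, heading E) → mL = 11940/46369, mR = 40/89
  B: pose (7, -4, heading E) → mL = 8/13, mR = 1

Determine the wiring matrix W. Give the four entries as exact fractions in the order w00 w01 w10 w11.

obs A: pose=(-2,-8,E) → sL=40/89, sR=200/521, mL=11940/46369, mR=40/89
obs B: pose=(7,-4,E) → sL=1, sR=10/13, mL=8/13, mR=1
sensor matrix S = [[40/89, 200/521], [1, 10/13]]; det S = -23000/602797
solve [mL_A; mL_B] = S·[w00; w01] and [mR_A; mR_B] = S·[w10; w11]:
  w00 = 1, w01 = -1/2, w10 = 1, w11 = 0

1 -1/2 1 0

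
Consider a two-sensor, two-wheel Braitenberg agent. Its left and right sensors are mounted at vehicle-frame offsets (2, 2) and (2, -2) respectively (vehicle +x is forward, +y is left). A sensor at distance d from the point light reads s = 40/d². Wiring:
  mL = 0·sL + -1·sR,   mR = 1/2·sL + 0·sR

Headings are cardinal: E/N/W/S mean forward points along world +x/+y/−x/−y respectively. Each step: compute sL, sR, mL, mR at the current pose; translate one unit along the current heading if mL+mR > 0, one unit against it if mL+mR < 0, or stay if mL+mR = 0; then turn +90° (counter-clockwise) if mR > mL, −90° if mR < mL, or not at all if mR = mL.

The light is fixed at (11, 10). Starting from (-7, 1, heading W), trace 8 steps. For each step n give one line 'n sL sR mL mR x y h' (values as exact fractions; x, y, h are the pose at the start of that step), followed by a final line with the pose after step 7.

n=0: pose=(-7,1,W); sL=40/521, sR=40/449; mL=-40/449, mR=20/521; mL+mR=-11860/233929 → advance -1; mR−mL=29820/233929 → turn +1·90°
n=1: pose=(-6,1,S); sL=20/173, sR=20/241; mL=-20/241, mR=10/173; mL+mR=-1050/41693 → advance -1; mR−mL=5870/41693 → turn +1·90°
n=2: pose=(-6,2,E); sL=40/261, sR=8/65; mL=-8/65, mR=20/261; mL+mR=-788/16965 → advance -1; mR−mL=3388/16965 → turn +1·90°
n=3: pose=(-7,2,N); sL=10/109, sR=10/73; mL=-10/73, mR=5/109; mL+mR=-725/7957 → advance -1; mR−mL=1455/7957 → turn +1·90°
n=4: pose=(-7,1,W); sL=40/521, sR=40/449; mL=-40/449, mR=20/521; mL+mR=-11860/233929 → advance -1; mR−mL=29820/233929 → turn +1·90°
n=5: pose=(-6,1,S); sL=20/173, sR=20/241; mL=-20/241, mR=10/173; mL+mR=-1050/41693 → advance -1; mR−mL=5870/41693 → turn +1·90°
n=6: pose=(-6,2,E); sL=40/261, sR=8/65; mL=-8/65, mR=20/261; mL+mR=-788/16965 → advance -1; mR−mL=3388/16965 → turn +1·90°
n=7: pose=(-7,2,N); sL=10/109, sR=10/73; mL=-10/73, mR=5/109; mL+mR=-725/7957 → advance -1; mR−mL=1455/7957 → turn +1·90°

0 40/521 40/449 -40/449 20/521 -7 1 W
1 20/173 20/241 -20/241 10/173 -6 1 S
2 40/261 8/65 -8/65 20/261 -6 2 E
3 10/109 10/73 -10/73 5/109 -7 2 N
4 40/521 40/449 -40/449 20/521 -7 1 W
5 20/173 20/241 -20/241 10/173 -6 1 S
6 40/261 8/65 -8/65 20/261 -6 2 E
7 10/109 10/73 -10/73 5/109 -7 2 N
final -7 1 W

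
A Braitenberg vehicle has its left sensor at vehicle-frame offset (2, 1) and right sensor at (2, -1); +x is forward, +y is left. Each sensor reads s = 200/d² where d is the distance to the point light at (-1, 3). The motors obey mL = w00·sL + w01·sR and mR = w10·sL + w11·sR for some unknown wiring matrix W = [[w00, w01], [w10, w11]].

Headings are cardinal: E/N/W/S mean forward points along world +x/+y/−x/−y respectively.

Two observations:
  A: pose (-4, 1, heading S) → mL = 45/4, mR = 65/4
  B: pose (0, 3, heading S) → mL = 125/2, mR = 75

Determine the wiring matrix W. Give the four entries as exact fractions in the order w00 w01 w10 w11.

1/2 1 1 1

obs A: pose=(-4,1,S) → sL=10, sR=25/4, mL=45/4, mR=65/4
obs B: pose=(0,3,S) → sL=25, sR=50, mL=125/2, mR=75
sensor matrix S = [[10, 25/4], [25, 50]]; det S = 1375/4
solve [mL_A; mL_B] = S·[w00; w01] and [mR_A; mR_B] = S·[w10; w11]:
  w00 = 1/2, w01 = 1, w10 = 1, w11 = 1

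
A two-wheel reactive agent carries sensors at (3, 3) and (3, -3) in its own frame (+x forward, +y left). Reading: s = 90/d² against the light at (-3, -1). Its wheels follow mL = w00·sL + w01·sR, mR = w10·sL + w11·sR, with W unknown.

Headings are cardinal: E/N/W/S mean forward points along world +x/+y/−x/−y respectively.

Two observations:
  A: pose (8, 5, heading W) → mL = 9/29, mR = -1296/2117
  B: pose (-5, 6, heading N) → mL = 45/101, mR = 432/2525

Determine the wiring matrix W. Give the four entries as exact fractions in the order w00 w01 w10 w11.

0 1/2 -1 1

obs A: pose=(8,5,W) → sL=90/73, sR=18/29, mL=9/29, mR=-1296/2117
obs B: pose=(-5,6,N) → sL=18/25, sR=90/101, mL=45/101, mR=432/2525
sensor matrix S = [[90/73, 18/29], [18/25, 90/101]]; det S = 3483648/5345425
solve [mL_A; mL_B] = S·[w00; w01] and [mR_A; mR_B] = S·[w10; w11]:
  w00 = 0, w01 = 1/2, w10 = -1, w11 = 1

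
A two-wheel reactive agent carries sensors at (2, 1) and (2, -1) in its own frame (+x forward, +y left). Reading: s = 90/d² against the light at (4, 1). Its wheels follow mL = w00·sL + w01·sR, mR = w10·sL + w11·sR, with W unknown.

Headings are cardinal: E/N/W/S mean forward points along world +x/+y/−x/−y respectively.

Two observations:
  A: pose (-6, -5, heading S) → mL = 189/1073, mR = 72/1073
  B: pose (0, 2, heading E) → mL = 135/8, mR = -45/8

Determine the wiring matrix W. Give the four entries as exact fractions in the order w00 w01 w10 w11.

obs A: pose=(-6,-5,S) → sL=18/29, sR=18/37, mL=189/1073, mR=72/1073
obs B: pose=(0,2,E) → sL=45/4, sR=45/2, mL=135/8, mR=-45/8
sensor matrix S = [[18/29, 18/37], [45/4, 45/2]]; det S = 18225/2146
solve [mL_A; mL_B] = S·[w00; w01] and [mR_A; mR_B] = S·[w10; w11]:
  w00 = -1/2, w01 = 1, w10 = 1/2, w11 = -1/2

-1/2 1 1/2 -1/2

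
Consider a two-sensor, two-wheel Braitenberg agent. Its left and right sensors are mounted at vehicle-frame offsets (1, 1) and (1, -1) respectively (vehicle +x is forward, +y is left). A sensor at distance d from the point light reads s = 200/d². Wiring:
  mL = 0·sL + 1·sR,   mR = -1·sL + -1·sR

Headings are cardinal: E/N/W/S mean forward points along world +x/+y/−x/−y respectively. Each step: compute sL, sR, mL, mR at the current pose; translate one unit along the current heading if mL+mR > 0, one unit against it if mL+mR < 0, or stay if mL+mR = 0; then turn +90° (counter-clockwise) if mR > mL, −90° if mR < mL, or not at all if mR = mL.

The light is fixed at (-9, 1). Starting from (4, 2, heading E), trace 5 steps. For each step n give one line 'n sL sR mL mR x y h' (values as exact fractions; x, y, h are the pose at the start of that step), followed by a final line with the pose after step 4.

n=0: pose=(4,2,E); sL=1, sR=50/49; mL=50/49, mR=-99/49; mL+mR=-1 → advance -1; mR−mL=-149/49 → turn -1·90°
n=1: pose=(3,2,S); sL=200/169, sR=200/121; mL=200/121, mR=-58000/20449; mL+mR=-200/169 → advance -1; mR−mL=-91800/20449 → turn -1·90°
n=2: pose=(3,3,W); sL=100/61, sR=20/13; mL=20/13, mR=-2520/793; mL+mR=-100/61 → advance -1; mR−mL=-3740/793 → turn -1·90°
n=3: pose=(4,3,N); sL=200/153, sR=40/41; mL=40/41, mR=-14320/6273; mL+mR=-200/153 → advance -1; mR−mL=-20440/6273 → turn -1·90°
n=4: pose=(4,2,E); sL=1, sR=50/49; mL=50/49, mR=-99/49; mL+mR=-1 → advance -1; mR−mL=-149/49 → turn -1·90°

0 1 50/49 50/49 -99/49 4 2 E
1 200/169 200/121 200/121 -58000/20449 3 2 S
2 100/61 20/13 20/13 -2520/793 3 3 W
3 200/153 40/41 40/41 -14320/6273 4 3 N
4 1 50/49 50/49 -99/49 4 2 E
final 3 2 S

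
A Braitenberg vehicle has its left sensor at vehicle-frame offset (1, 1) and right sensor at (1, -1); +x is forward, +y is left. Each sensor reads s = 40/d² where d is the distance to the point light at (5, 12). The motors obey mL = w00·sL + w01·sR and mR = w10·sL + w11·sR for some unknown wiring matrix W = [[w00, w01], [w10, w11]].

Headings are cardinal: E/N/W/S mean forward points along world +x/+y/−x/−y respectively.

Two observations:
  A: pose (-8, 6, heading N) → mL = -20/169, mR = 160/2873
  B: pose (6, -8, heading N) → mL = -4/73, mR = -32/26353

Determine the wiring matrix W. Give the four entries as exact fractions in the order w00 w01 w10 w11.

obs A: pose=(-8,6,N) → sL=40/221, sR=40/169, mL=-20/169, mR=160/2873
obs B: pose=(6,-8,N) → sL=40/361, sR=8/73, mL=-4/73, mR=-32/26353
sensor matrix S = [[40/221, 40/169], [40/361, 8/73]]; det S = -483840/75712169
solve [mL_A; mL_B] = S·[w00; w01] and [mR_A; mR_B] = S·[w10; w11]:
  w00 = 0, w01 = -1/2, w10 = -1, w11 = 1

0 -1/2 -1 1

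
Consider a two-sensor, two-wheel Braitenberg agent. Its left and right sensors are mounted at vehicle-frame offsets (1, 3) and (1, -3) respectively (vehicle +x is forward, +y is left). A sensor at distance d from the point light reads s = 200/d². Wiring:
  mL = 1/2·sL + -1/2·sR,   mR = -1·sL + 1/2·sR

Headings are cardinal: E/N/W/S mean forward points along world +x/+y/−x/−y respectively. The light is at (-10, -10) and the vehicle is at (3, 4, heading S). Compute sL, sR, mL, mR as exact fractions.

left sensor world pos  = (6, 3); dL² = 425
right sensor world pos = (0, 3); dR² = 269
sL = 200/425 = 8/17
sR = 200/269 = 200/269
mL = 1/2·sL + -1/2·sR = -624/4573
mR = -1·sL + 1/2·sR = -452/4573

8/17 200/269 -624/4573 -452/4573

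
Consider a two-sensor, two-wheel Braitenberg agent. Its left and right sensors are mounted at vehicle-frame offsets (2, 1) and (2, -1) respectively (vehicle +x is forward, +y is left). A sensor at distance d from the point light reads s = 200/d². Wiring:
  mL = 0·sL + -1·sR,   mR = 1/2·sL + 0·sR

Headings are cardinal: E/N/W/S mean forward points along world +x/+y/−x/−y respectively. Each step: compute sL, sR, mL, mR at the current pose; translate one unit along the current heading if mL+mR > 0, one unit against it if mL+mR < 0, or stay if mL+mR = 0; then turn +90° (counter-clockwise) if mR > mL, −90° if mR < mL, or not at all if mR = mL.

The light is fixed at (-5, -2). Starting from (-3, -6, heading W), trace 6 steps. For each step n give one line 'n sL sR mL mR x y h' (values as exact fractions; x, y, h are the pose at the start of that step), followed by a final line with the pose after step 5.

0 8 200/9 -200/9 4 -3 -6 W
1 50/13 5 -5 25/13 -2 -6 S
2 200/29 200/41 -200/41 100/29 -2 -5 E
3 100 20 -20 50 -3 -5 N
4 200/9 200 -200 100/9 -3 -4 W
5 25/4 10 -10 25/8 -2 -4 S
final -2 -3 E

n=0: pose=(-3,-6,W); sL=8, sR=200/9; mL=-200/9, mR=4; mL+mR=-164/9 → advance -1; mR−mL=236/9 → turn +1·90°
n=1: pose=(-2,-6,S); sL=50/13, sR=5; mL=-5, mR=25/13; mL+mR=-40/13 → advance -1; mR−mL=90/13 → turn +1·90°
n=2: pose=(-2,-5,E); sL=200/29, sR=200/41; mL=-200/41, mR=100/29; mL+mR=-1700/1189 → advance -1; mR−mL=9900/1189 → turn +1·90°
n=3: pose=(-3,-5,N); sL=100, sR=20; mL=-20, mR=50; mL+mR=30 → advance +1; mR−mL=70 → turn +1·90°
n=4: pose=(-3,-4,W); sL=200/9, sR=200; mL=-200, mR=100/9; mL+mR=-1700/9 → advance -1; mR−mL=1900/9 → turn +1·90°
n=5: pose=(-2,-4,S); sL=25/4, sR=10; mL=-10, mR=25/8; mL+mR=-55/8 → advance -1; mR−mL=105/8 → turn +1·90°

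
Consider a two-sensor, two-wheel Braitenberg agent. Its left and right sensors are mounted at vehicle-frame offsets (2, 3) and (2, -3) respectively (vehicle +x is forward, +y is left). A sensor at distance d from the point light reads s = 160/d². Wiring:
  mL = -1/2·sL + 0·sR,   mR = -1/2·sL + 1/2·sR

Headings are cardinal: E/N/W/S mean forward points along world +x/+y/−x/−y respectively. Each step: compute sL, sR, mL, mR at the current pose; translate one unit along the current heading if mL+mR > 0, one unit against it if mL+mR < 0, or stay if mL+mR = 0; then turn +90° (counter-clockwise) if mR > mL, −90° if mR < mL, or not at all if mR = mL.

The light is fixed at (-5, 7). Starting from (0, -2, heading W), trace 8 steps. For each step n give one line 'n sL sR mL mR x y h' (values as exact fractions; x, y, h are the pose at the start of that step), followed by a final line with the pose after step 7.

n=0: pose=(0,-2,W); sL=160/153, sR=32/9; mL=-80/153, mR=64/51; mL+mR=112/153 → advance +1; mR−mL=16/9 → turn +1·90°
n=1: pose=(-1,-2,S); sL=16/17, sR=80/61; mL=-8/17, mR=192/1037; mL+mR=-296/1037 → advance -1; mR−mL=40/61 → turn +1·90°
n=2: pose=(-1,-1,E); sL=160/61, sR=160/157; mL=-80/61, mR=-7680/9577; mL+mR=-20240/9577 → advance -1; mR−mL=80/157 → turn +1·90°
n=3: pose=(-2,-1,N); sL=40/9, sR=20/9; mL=-20/9, mR=-10/9; mL+mR=-10/3 → advance -1; mR−mL=10/9 → turn +1·90°
n=4: pose=(-2,-2,W); sL=32/29, sR=160/37; mL=-16/29, mR=1728/1073; mL+mR=1136/1073 → advance +1; mR−mL=80/37 → turn +1·90°
n=5: pose=(-3,-2,S); sL=80/73, sR=80/61; mL=-40/73, mR=480/4453; mL+mR=-1960/4453 → advance -1; mR−mL=40/61 → turn +1·90°
n=6: pose=(-3,-1,E); sL=160/41, sR=160/137; mL=-80/41, mR=-7680/5617; mL+mR=-18640/5617 → advance -1; mR−mL=80/137 → turn +1·90°
n=7: pose=(-4,-1,N); sL=4, sR=40/13; mL=-2, mR=-6/13; mL+mR=-32/13 → advance -1; mR−mL=20/13 → turn +1·90°

0 160/153 32/9 -80/153 64/51 0 -2 W
1 16/17 80/61 -8/17 192/1037 -1 -2 S
2 160/61 160/157 -80/61 -7680/9577 -1 -1 E
3 40/9 20/9 -20/9 -10/9 -2 -1 N
4 32/29 160/37 -16/29 1728/1073 -2 -2 W
5 80/73 80/61 -40/73 480/4453 -3 -2 S
6 160/41 160/137 -80/41 -7680/5617 -3 -1 E
7 4 40/13 -2 -6/13 -4 -1 N
final -4 -2 W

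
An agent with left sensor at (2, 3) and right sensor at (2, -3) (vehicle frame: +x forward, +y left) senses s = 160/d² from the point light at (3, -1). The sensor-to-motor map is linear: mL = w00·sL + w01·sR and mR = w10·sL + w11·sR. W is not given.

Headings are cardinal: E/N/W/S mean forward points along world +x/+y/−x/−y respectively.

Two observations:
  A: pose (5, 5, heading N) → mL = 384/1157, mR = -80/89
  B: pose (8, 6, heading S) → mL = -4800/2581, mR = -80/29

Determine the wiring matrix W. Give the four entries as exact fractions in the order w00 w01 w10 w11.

1/2 -1/2 0 -1/2

obs A: pose=(5,5,N) → sL=32/13, sR=160/89, mL=384/1157, mR=-80/89
obs B: pose=(8,6,S) → sL=160/89, sR=160/29, mL=-4800/2581, mR=-80/29
sensor matrix S = [[32/13, 160/89], [160/89, 160/29]]; det S = 30904320/2986217
solve [mL_A; mL_B] = S·[w00; w01] and [mR_A; mR_B] = S·[w10; w11]:
  w00 = 1/2, w01 = -1/2, w10 = 0, w11 = -1/2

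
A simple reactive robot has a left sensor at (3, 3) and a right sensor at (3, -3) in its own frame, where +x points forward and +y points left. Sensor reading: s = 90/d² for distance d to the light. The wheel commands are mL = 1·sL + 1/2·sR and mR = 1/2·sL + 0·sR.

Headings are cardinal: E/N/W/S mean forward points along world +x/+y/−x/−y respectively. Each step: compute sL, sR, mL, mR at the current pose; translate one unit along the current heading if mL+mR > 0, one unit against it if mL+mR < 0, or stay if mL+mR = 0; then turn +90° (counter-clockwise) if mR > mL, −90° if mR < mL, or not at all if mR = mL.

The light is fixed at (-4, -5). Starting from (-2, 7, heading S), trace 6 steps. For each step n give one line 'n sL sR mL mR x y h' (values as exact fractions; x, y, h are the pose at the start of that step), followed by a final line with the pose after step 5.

0 45/53 45/41 6075/4346 45/106 -2 7 S
1 18/13 90/197 4131/2561 9/13 -2 6 W
2 9/20 45/106 351/530 9/40 -3 6 N
3 90/241 90/97 19575/23377 45/241 -3 7 E
4 45/53 45/41 6075/4346 45/106 -2 7 S
5 18/13 90/197 4131/2561 9/13 -2 6 W
final -3 6 N

n=0: pose=(-2,7,S); sL=45/53, sR=45/41; mL=6075/4346, mR=45/106; mL+mR=3960/2173 → advance +1; mR−mL=-2115/2173 → turn -1·90°
n=1: pose=(-2,6,W); sL=18/13, sR=90/197; mL=4131/2561, mR=9/13; mL+mR=5904/2561 → advance +1; mR−mL=-2358/2561 → turn -1·90°
n=2: pose=(-3,6,N); sL=9/20, sR=45/106; mL=351/530, mR=9/40; mL+mR=1881/2120 → advance +1; mR−mL=-927/2120 → turn -1·90°
n=3: pose=(-3,7,E); sL=90/241, sR=90/97; mL=19575/23377, mR=45/241; mL+mR=23940/23377 → advance +1; mR−mL=-15210/23377 → turn -1·90°
n=4: pose=(-2,7,S); sL=45/53, sR=45/41; mL=6075/4346, mR=45/106; mL+mR=3960/2173 → advance +1; mR−mL=-2115/2173 → turn -1·90°
n=5: pose=(-2,6,W); sL=18/13, sR=90/197; mL=4131/2561, mR=9/13; mL+mR=5904/2561 → advance +1; mR−mL=-2358/2561 → turn -1·90°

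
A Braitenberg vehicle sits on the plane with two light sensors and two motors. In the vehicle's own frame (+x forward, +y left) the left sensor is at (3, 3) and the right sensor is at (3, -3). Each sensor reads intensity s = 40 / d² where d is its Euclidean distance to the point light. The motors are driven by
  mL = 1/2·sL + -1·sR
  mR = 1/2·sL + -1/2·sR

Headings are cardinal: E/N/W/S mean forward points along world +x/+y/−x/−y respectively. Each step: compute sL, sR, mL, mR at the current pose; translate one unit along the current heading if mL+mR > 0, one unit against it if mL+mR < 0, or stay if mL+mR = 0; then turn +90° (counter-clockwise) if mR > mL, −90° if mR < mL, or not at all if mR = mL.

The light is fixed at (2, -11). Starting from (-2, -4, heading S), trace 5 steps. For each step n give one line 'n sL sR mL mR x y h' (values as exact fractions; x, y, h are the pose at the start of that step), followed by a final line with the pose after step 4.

0 40/17 8/13 124/221 192/221 -2 -4 S
1 20/41 4 -154/41 -72/41 -2 -5 E
2 8/29 8/17 -164/493 -48/493 -3 -5 N
3 10/17 5/16 -5/272 75/544 -3 -6 W
4 40/13 8/17 236/221 288/221 -4 -6 S
final -4 -7 E

n=0: pose=(-2,-4,S); sL=40/17, sR=8/13; mL=124/221, mR=192/221; mL+mR=316/221 → advance +1; mR−mL=4/13 → turn +1·90°
n=1: pose=(-2,-5,E); sL=20/41, sR=4; mL=-154/41, mR=-72/41; mL+mR=-226/41 → advance -1; mR−mL=2 → turn +1·90°
n=2: pose=(-3,-5,N); sL=8/29, sR=8/17; mL=-164/493, mR=-48/493; mL+mR=-212/493 → advance -1; mR−mL=4/17 → turn +1·90°
n=3: pose=(-3,-6,W); sL=10/17, sR=5/16; mL=-5/272, mR=75/544; mL+mR=65/544 → advance +1; mR−mL=5/32 → turn +1·90°
n=4: pose=(-4,-6,S); sL=40/13, sR=8/17; mL=236/221, mR=288/221; mL+mR=524/221 → advance +1; mR−mL=4/17 → turn +1·90°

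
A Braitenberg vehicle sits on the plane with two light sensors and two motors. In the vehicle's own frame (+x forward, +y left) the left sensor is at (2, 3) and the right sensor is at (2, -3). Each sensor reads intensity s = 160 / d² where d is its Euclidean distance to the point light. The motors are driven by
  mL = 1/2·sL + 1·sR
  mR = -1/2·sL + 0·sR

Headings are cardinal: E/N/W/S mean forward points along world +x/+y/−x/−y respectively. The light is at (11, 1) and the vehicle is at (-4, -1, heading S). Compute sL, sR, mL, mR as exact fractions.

left sensor world pos  = (-1, -3); dL² = 160
right sensor world pos = (-7, -3); dR² = 340
sL = 160/160 = 1
sR = 160/340 = 8/17
mL = 1/2·sL + 1·sR = 33/34
mR = -1/2·sL + 0·sR = -1/2

1 8/17 33/34 -1/2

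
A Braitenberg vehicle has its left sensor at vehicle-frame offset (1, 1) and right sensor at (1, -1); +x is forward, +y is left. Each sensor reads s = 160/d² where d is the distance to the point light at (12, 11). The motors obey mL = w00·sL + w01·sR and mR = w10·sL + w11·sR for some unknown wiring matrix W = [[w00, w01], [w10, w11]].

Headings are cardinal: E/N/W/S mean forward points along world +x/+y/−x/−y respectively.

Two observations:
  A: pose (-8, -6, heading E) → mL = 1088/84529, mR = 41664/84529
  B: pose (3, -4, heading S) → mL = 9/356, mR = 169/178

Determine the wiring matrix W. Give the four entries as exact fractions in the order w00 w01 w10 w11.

obs A: pose=(-8,-6,E) → sL=160/617, sR=32/137, mL=1088/84529, mR=41664/84529
obs B: pose=(3,-4,S) → sL=1/2, sR=40/89, mL=9/356, mR=169/178
sensor matrix S = [[160/617, 32/137], [1/2, 40/89]]; det S = -1808/7523081
solve [mL_A; mL_B] = S·[w00; w01] and [mR_A; mR_B] = S·[w10; w11]:
  w00 = 1/2, w01 = -1/2, w10 = 1, w11 = 1

1/2 -1/2 1 1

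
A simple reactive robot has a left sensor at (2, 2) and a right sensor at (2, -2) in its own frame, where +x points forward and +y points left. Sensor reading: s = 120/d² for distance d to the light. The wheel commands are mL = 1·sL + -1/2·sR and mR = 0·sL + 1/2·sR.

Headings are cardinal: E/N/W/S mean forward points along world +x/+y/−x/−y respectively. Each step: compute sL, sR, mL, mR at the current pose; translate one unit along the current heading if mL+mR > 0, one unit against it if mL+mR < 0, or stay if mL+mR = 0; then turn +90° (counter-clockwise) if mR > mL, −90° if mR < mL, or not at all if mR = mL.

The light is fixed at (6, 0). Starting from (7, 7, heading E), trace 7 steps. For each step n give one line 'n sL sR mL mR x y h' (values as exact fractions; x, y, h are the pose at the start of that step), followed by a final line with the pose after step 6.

0 4/3 60/17 -22/51 30/17 7 7 E
1 40/27 120/97 2260/2619 60/97 8 7 N
2 30/29 30/13 -45/377 15/13 8 8 E
3 120/101 24/25 1788/2525 12/25 9 8 N
4 60/73 60/37 30/2701 30/37 9 9 E
5 24/25 120/157 2268/3925 60/157 10 9 N
6 2/3 6/5 1/15 3/5 10 10 E
final 11 10 N

n=0: pose=(7,7,E); sL=4/3, sR=60/17; mL=-22/51, mR=30/17; mL+mR=4/3 → advance +1; mR−mL=112/51 → turn +1·90°
n=1: pose=(8,7,N); sL=40/27, sR=120/97; mL=2260/2619, mR=60/97; mL+mR=40/27 → advance +1; mR−mL=-640/2619 → turn -1·90°
n=2: pose=(8,8,E); sL=30/29, sR=30/13; mL=-45/377, mR=15/13; mL+mR=30/29 → advance +1; mR−mL=480/377 → turn +1·90°
n=3: pose=(9,8,N); sL=120/101, sR=24/25; mL=1788/2525, mR=12/25; mL+mR=120/101 → advance +1; mR−mL=-576/2525 → turn -1·90°
n=4: pose=(9,9,E); sL=60/73, sR=60/37; mL=30/2701, mR=30/37; mL+mR=60/73 → advance +1; mR−mL=2160/2701 → turn +1·90°
n=5: pose=(10,9,N); sL=24/25, sR=120/157; mL=2268/3925, mR=60/157; mL+mR=24/25 → advance +1; mR−mL=-768/3925 → turn -1·90°
n=6: pose=(10,10,E); sL=2/3, sR=6/5; mL=1/15, mR=3/5; mL+mR=2/3 → advance +1; mR−mL=8/15 → turn +1·90°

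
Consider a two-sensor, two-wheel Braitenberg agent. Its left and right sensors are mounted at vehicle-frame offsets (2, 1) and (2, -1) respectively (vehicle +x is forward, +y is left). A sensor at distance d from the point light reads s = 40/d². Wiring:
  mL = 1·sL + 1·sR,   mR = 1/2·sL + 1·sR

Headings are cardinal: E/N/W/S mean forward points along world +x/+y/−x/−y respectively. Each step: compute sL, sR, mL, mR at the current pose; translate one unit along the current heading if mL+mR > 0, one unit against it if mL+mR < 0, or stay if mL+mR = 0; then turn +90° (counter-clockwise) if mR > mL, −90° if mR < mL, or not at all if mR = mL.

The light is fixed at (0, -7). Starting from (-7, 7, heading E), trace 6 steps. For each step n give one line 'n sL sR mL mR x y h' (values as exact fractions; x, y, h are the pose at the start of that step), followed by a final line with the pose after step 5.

n=0: pose=(-7,7,E); sL=4/25, sR=20/97; mL=888/2425, mR=694/2425; mL+mR=1582/2425 → advance +1; mR−mL=-2/25 → turn -1·90°
n=1: pose=(-6,7,S); sL=40/169, sR=40/193; mL=14480/32617, mR=10620/32617; mL+mR=25100/32617 → advance +1; mR−mL=-20/169 → turn -1·90°
n=2: pose=(-6,6,W); sL=5/26, sR=2/13; mL=9/26, mR=1/4; mL+mR=31/52 → advance +1; mR−mL=-5/52 → turn -1·90°
n=3: pose=(-7,6,N); sL=40/289, sR=40/261; mL=22000/75429, mR=16780/75429; mL+mR=38780/75429 → advance +1; mR−mL=-20/289 → turn -1·90°
n=4: pose=(-7,7,E); sL=4/25, sR=20/97; mL=888/2425, mR=694/2425; mL+mR=1582/2425 → advance +1; mR−mL=-2/25 → turn -1·90°
n=5: pose=(-6,7,S); sL=40/169, sR=40/193; mL=14480/32617, mR=10620/32617; mL+mR=25100/32617 → advance +1; mR−mL=-20/169 → turn -1·90°

0 4/25 20/97 888/2425 694/2425 -7 7 E
1 40/169 40/193 14480/32617 10620/32617 -6 7 S
2 5/26 2/13 9/26 1/4 -6 6 W
3 40/289 40/261 22000/75429 16780/75429 -7 6 N
4 4/25 20/97 888/2425 694/2425 -7 7 E
5 40/169 40/193 14480/32617 10620/32617 -6 7 S
final -6 6 W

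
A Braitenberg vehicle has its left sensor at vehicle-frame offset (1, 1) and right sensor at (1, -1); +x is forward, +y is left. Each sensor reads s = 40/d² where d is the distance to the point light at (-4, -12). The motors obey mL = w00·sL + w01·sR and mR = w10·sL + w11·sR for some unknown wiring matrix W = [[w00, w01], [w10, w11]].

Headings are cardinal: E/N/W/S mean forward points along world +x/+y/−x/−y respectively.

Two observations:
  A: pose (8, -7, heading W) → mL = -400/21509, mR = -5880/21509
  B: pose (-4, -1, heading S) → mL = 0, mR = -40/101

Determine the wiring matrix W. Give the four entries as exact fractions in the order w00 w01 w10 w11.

obs A: pose=(8,-7,W) → sL=40/137, sR=40/157, mL=-400/21509, mR=-5880/21509
obs B: pose=(-4,-1,S) → sL=40/101, sR=40/101, mL=0, mR=-40/101
sensor matrix S = [[40/137, 40/157], [40/101, 40/101]]; det S = 32000/2172409
solve [mL_A; mL_B] = S·[w00; w01] and [mR_A; mR_B] = S·[w10; w11]:
  w00 = -1/2, w01 = 1/2, w10 = -1/2, w11 = -1/2

-1/2 1/2 -1/2 -1/2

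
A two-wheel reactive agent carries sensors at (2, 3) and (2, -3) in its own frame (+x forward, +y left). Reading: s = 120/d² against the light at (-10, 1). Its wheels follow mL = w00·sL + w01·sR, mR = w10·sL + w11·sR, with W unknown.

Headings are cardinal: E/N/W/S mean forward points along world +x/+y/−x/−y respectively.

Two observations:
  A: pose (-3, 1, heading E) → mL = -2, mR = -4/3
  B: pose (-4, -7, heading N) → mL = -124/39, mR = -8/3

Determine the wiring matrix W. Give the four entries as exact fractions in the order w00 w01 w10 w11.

obs A: pose=(-3,1,E) → sL=4/3, sR=4/3, mL=-2, mR=-4/3
obs B: pose=(-4,-7,N) → sL=8/3, sR=40/39, mL=-124/39, mR=-8/3
sensor matrix S = [[4/3, 4/3], [8/3, 40/39]]; det S = -256/117
solve [mL_A; mL_B] = S·[w00; w01] and [mR_A; mR_B] = S·[w10; w11]:
  w00 = -1, w01 = -1/2, w10 = -1, w11 = 0

-1 -1/2 -1 0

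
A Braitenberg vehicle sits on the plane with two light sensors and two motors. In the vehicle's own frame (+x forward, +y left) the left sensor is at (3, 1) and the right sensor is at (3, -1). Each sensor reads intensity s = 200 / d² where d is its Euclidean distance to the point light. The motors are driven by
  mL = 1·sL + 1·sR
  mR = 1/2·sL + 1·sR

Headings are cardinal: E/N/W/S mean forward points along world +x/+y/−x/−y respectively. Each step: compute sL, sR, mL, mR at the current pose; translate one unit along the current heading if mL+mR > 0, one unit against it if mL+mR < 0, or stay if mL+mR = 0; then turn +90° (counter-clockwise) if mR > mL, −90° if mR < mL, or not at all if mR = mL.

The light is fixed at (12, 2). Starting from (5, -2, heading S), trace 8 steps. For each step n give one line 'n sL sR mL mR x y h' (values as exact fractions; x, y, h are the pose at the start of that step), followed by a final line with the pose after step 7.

0 40/17 200/113 7920/1921 5660/1921 5 -2 S
1 25/17 50/29 1575/493 2425/986 5 -3 W
2 40/17 200/53 5520/901 4460/901 4 -3 N
3 100/17 4 168/17 118/17 4 -2 E
4 40/17 200/113 7920/1921 5660/1921 5 -2 S
5 25/17 50/29 1575/493 2425/986 5 -3 W
6 40/17 200/53 5520/901 4460/901 4 -3 N
7 100/17 4 168/17 118/17 4 -2 E
final 5 -2 S

n=0: pose=(5,-2,S); sL=40/17, sR=200/113; mL=7920/1921, mR=5660/1921; mL+mR=13580/1921 → advance +1; mR−mL=-20/17 → turn -1·90°
n=1: pose=(5,-3,W); sL=25/17, sR=50/29; mL=1575/493, mR=2425/986; mL+mR=5575/986 → advance +1; mR−mL=-25/34 → turn -1·90°
n=2: pose=(4,-3,N); sL=40/17, sR=200/53; mL=5520/901, mR=4460/901; mL+mR=9980/901 → advance +1; mR−mL=-20/17 → turn -1·90°
n=3: pose=(4,-2,E); sL=100/17, sR=4; mL=168/17, mR=118/17; mL+mR=286/17 → advance +1; mR−mL=-50/17 → turn -1·90°
n=4: pose=(5,-2,S); sL=40/17, sR=200/113; mL=7920/1921, mR=5660/1921; mL+mR=13580/1921 → advance +1; mR−mL=-20/17 → turn -1·90°
n=5: pose=(5,-3,W); sL=25/17, sR=50/29; mL=1575/493, mR=2425/986; mL+mR=5575/986 → advance +1; mR−mL=-25/34 → turn -1·90°
n=6: pose=(4,-3,N); sL=40/17, sR=200/53; mL=5520/901, mR=4460/901; mL+mR=9980/901 → advance +1; mR−mL=-20/17 → turn -1·90°
n=7: pose=(4,-2,E); sL=100/17, sR=4; mL=168/17, mR=118/17; mL+mR=286/17 → advance +1; mR−mL=-50/17 → turn -1·90°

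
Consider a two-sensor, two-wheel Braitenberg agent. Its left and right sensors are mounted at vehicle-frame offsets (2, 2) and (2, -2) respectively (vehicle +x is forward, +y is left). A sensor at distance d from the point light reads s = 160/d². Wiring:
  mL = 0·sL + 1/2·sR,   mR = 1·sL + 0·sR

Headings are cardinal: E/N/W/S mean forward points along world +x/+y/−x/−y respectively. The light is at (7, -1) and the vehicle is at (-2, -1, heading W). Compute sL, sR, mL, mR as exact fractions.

32/25 32/25 16/25 32/25

left sensor world pos  = (-4, -3); dL² = 125
right sensor world pos = (-4, 1); dR² = 125
sL = 160/125 = 32/25
sR = 160/125 = 32/25
mL = 0·sL + 1/2·sR = 16/25
mR = 1·sL + 0·sR = 32/25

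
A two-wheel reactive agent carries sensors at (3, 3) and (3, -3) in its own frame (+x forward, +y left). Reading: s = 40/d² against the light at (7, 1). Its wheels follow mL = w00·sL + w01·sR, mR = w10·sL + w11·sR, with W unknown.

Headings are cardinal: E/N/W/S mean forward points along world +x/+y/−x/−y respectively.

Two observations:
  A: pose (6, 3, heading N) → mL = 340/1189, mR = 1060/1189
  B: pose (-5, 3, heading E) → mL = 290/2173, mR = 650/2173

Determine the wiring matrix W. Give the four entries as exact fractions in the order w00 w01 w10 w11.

1 -1/2 -1/2 1

obs A: pose=(6,3,N) → sL=40/41, sR=40/29, mL=340/1189, mR=1060/1189
obs B: pose=(-5,3,E) → sL=20/53, sR=20/41, mL=290/2173, mR=650/2173
sensor matrix S = [[40/41, 40/29], [20/53, 20/41]]; det S = -115200/2583697
solve [mL_A; mL_B] = S·[w00; w01] and [mR_A; mR_B] = S·[w10; w11]:
  w00 = 1, w01 = -1/2, w10 = -1/2, w11 = 1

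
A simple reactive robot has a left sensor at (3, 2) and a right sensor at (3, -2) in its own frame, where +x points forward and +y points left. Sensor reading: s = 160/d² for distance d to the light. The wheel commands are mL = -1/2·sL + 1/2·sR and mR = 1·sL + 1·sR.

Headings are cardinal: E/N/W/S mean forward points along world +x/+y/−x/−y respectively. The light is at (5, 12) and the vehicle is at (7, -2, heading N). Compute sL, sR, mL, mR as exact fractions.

160/121 160/137 -1280/16577 41280/16577

left sensor world pos  = (5, 1); dL² = 121
right sensor world pos = (9, 1); dR² = 137
sL = 160/121 = 160/121
sR = 160/137 = 160/137
mL = -1/2·sL + 1/2·sR = -1280/16577
mR = 1·sL + 1·sR = 41280/16577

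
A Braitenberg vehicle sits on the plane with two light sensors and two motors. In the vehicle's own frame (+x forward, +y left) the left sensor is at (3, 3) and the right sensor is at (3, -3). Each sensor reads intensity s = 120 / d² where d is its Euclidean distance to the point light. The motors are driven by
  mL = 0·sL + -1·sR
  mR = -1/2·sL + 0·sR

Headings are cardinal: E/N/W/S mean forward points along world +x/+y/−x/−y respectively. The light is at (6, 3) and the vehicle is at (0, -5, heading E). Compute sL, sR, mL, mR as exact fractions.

60/17 12/13 -12/13 -30/17

left sensor world pos  = (3, -2); dL² = 34
right sensor world pos = (3, -8); dR² = 130
sL = 120/34 = 60/17
sR = 120/130 = 12/13
mL = 0·sL + -1·sR = -12/13
mR = -1/2·sL + 0·sR = -30/17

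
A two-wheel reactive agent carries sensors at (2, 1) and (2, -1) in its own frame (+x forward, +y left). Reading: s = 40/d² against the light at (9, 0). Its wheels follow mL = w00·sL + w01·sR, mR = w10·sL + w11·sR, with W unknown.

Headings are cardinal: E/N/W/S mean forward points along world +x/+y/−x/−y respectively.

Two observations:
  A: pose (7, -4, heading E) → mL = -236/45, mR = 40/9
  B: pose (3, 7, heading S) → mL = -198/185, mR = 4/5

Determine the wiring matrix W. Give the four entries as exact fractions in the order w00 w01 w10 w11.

obs A: pose=(7,-4,E) → sL=40/9, sR=8/5, mL=-236/45, mR=40/9
obs B: pose=(3,7,S) → sL=4/5, sR=20/37, mL=-198/185, mR=4/5
sensor matrix S = [[40/9, 8/5], [4/5, 20/37]]; det S = 9344/8325
solve [mL_A; mL_B] = S·[w00; w01] and [mR_A; mR_B] = S·[w10; w11]:
  w00 = -1, w01 = -1/2, w10 = 1, w11 = 0

-1 -1/2 1 0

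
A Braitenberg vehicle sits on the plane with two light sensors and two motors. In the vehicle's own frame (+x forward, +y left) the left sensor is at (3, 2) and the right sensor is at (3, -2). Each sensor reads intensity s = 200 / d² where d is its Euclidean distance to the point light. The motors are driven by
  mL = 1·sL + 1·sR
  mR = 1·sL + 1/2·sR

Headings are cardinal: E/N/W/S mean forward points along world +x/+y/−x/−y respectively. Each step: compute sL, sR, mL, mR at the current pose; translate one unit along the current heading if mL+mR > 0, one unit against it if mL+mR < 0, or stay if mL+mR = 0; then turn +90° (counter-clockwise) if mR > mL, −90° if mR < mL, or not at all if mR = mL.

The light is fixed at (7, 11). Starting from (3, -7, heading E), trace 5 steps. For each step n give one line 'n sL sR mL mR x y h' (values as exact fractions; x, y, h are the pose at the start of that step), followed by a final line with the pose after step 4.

0 200/257 200/401 131600/103057 105900/103057 3 -7 E
1 100/221 100/233 45400/51493 34350/51493 4 -7 S
2 200/477 8/13 6416/6201 4508/6201 4 -8 W
3 50/73 10/13 1380/949 1015/949 3 -8 N
4 200/257 200/401 131600/103057 105900/103057 3 -7 E
final 4 -7 S

n=0: pose=(3,-7,E); sL=200/257, sR=200/401; mL=131600/103057, mR=105900/103057; mL+mR=237500/103057 → advance +1; mR−mL=-100/401 → turn -1·90°
n=1: pose=(4,-7,S); sL=100/221, sR=100/233; mL=45400/51493, mR=34350/51493; mL+mR=79750/51493 → advance +1; mR−mL=-50/233 → turn -1·90°
n=2: pose=(4,-8,W); sL=200/477, sR=8/13; mL=6416/6201, mR=4508/6201; mL+mR=10924/6201 → advance +1; mR−mL=-4/13 → turn -1·90°
n=3: pose=(3,-8,N); sL=50/73, sR=10/13; mL=1380/949, mR=1015/949; mL+mR=2395/949 → advance +1; mR−mL=-5/13 → turn -1·90°
n=4: pose=(3,-7,E); sL=200/257, sR=200/401; mL=131600/103057, mR=105900/103057; mL+mR=237500/103057 → advance +1; mR−mL=-100/401 → turn -1·90°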